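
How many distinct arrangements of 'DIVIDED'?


Letters: 7, freq: {'D': 3, 'I': 2, 'V': 1, 'E': 1}
7!/(3!×2!×1!×1!) = 5040/12 = 420

420


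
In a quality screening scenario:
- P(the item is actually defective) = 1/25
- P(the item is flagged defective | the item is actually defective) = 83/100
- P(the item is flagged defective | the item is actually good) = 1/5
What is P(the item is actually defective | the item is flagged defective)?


Using Bayes' theorem:
P(A|B) = P(B|A)·P(A) / P(B)

P(the item is flagged defective) = 83/100 × 1/25 + 1/5 × 24/25
= 83/2500 + 24/125 = 563/2500

P(the item is actually defective|the item is flagged defective) = (83/2500) / (563/2500) = 83/563

P(the item is actually defective|the item is flagged defective) = 83/563 ≈ 14.74%


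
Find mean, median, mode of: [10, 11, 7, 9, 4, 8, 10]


Sorted: [4, 7, 8, 9, 10, 10, 11]
Mean = 59/7
Median = 9
Freq: {10: 2, 11: 1, 7: 1, 9: 1, 4: 1, 8: 1}
Mode: [10]

Mean=59/7, Median=9, Mode=10


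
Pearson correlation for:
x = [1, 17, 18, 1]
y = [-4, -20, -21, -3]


n=4, Σx=37, Σy=-48, Σxy=-725, Σx²=615, Σy²=866
r = (4×(-725) - 37×(-48))/√((4×615 - 37²)(4×866 - (-48)²))
= -1124/√(1091×1160) = -1124/√1265560 ≈ -1124/1124.9711 ≈ -0.9991

r ≈ -0.9991


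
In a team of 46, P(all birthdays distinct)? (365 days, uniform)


P(all different) = Π(365-i)/365 for i=0..45
= (365/365)×(364/365)×...×(320/365)
= 0.051747

P ≈ 0.0517 ≈ 5.17%


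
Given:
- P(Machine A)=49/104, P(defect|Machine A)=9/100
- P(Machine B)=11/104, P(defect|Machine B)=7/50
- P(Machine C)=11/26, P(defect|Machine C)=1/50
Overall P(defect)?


P(B) = Σ P(B|Aᵢ)×P(Aᵢ)
  9/100×49/104 = 441/10400
  7/50×11/104 = 77/5200
  1/50×11/26 = 11/1300
Sum = 683/10400

P(defect) = 683/10400 ≈ 6.57%


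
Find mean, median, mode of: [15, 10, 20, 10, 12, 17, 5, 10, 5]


Sorted: [5, 5, 10, 10, 10, 12, 15, 17, 20]
Mean = 104/9
Median = 10
Freq: {15: 1, 10: 3, 20: 1, 12: 1, 17: 1, 5: 2}
Mode: [10]

Mean=104/9, Median=10, Mode=10


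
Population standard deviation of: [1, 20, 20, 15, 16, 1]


Mean = 73/6
  (1-73/6)²=4489/36
  (20-73/6)²=2209/36
  (20-73/6)²=2209/36
  (15-73/6)²=289/36
  (16-73/6)²=529/36
  (1-73/6)²=4489/36
Σ(x-μ)² = 2369/6
σ² = (2369/6)/6 = 2369/36

σ = √(2369/36) ≈ 8.1121


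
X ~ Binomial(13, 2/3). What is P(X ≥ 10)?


P(X ≥ 10) = Σ P(X=i) for i=10..13
P(X=10) = 292864/1594323
P(X=11) = 53248/531441
P(X=12) = 53248/1594323
P(X=13) = 8192/1594323
Sum = 514048/1594323

P(X ≥ 10) = 514048/1594323 ≈ 32.24%


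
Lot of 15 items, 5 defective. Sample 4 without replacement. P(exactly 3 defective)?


Hypergeometric: C(5,3)×C(10,1)/C(15,4)
= 10×10/1365 = 20/273

P(X=3) = 20/273 ≈ 7.33%


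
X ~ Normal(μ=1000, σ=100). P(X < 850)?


z = (850-1000)/100 = -1.5
P(Z < -1.5) = 0.0668

P(X < 850) ≈ 0.0668


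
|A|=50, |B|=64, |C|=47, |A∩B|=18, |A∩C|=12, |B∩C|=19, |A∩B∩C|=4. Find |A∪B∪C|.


|A∪B∪C| = 50+64+47-18-12-19+4 = 116

|A∪B∪C| = 116


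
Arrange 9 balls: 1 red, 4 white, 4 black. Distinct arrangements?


9!/(1!×4!×4!) = 630

630


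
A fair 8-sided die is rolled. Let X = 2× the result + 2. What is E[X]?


E[die] = (1+8)/2 = 9/2
E[X] = 2×9/2 + 2 = 11

E[X] = 11


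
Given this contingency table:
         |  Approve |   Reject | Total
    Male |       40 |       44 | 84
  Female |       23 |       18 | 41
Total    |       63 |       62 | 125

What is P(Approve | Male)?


P(Approve | Male) = 40/(40+44) = 40/84 = 10/21

P(Approve|Male) = 10/21 ≈ 47.62%


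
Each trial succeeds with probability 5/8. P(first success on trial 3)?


Geometric: P(X=3) = (1-p)^(k-1)×p = (3/8)^2×5/8 = 45/512

P(X=3) = 45/512 ≈ 8.79%


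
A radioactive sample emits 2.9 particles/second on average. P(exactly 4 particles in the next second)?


Poisson(λ=2.9): P(X=4) = e^(-λ)×λ^k/k!
= e^(-2.9) × 2.9^4 / 4!
≈ 0.05502322006 × 70.7281 / 24 ≈ 0.162154

P(X=4) ≈ 0.162154 ≈ 16.22%


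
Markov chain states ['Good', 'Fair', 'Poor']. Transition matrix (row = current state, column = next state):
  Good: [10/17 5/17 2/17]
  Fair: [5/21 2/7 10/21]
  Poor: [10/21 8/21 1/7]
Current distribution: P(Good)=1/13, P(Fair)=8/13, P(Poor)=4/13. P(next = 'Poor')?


P(next=Poor) = Σᵢ P(now=i)×P(i→Poor)
= 1/13×2/17 + 8/13×10/21 + 4/13×1/7
= 2/221 + 80/273 + 4/91 = 1606/4641

P = 1606/4641 ≈ 0.3460


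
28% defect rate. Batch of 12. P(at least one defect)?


P(all good) = (18/25)^12 = 1156831381426176/59604644775390625
P(≥1 defect) = 58447813393964449/59604644775390625

P = 58447813393964449/59604644775390625 ≈ 98.06%


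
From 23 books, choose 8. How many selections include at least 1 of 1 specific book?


Complement: C(23,8) - C(22,8) = 490314 - 319770 = 170544

170544


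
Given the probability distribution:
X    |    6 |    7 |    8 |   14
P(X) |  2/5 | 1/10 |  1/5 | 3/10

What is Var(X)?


E[X] = 89/10
E[X²] = 909/10
Var(X) = E[X²] - (E[X])² = 909/10 - 7921/100 = 1169/100

Var(X) = 1169/100 ≈ 11.6900


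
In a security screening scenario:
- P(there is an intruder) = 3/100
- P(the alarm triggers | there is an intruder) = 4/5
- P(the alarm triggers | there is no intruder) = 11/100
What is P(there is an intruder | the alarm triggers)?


Using Bayes' theorem:
P(A|B) = P(B|A)·P(A) / P(B)

P(the alarm triggers) = 4/5 × 3/100 + 11/100 × 97/100
= 3/125 + 1067/10000 = 1307/10000

P(there is an intruder|the alarm triggers) = (3/125) / (1307/10000) = 240/1307

P(there is an intruder|the alarm triggers) = 240/1307 ≈ 18.36%


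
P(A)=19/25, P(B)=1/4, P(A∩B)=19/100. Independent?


P(A)×P(B) = 19/100
P(A∩B) = 19/100
Equal ✓ → Independent

Yes, independent


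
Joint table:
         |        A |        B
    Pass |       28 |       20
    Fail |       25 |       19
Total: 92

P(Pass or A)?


P(Pass∨A) = P(Pass) + P(A) - P(Pass∧A)
= (48 + 53 - 28)/92 = 73/92

P = 73/92 ≈ 79.35%


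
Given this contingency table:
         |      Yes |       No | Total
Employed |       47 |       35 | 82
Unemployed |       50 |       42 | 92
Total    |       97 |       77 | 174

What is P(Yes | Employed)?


P(Yes | Employed) = 47/(47+35) = 47/82

P(Yes|Employed) = 47/82 ≈ 57.32%


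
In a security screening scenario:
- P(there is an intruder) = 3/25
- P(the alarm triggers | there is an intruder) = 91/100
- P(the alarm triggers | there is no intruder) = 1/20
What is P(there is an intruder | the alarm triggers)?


Using Bayes' theorem:
P(A|B) = P(B|A)·P(A) / P(B)

P(the alarm triggers) = 91/100 × 3/25 + 1/20 × 22/25
= 273/2500 + 11/250 = 383/2500

P(there is an intruder|the alarm triggers) = (273/2500) / (383/2500) = 273/383

P(there is an intruder|the alarm triggers) = 273/383 ≈ 71.28%


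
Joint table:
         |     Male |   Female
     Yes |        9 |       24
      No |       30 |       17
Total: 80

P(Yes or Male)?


P(Yes∨Male) = P(Yes) + P(Male) - P(Yes∧Male)
= (33 + 39 - 9)/80 = 63/80

P = 63/80 ≈ 78.75%


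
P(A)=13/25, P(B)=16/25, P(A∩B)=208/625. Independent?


P(A)×P(B) = 208/625
P(A∩B) = 208/625
Equal ✓ → Independent

Yes, independent


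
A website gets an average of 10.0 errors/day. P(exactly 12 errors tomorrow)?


Poisson(λ=10.0): P(X=12) = e^(-λ)×λ^k/k!
= e^(-10.0) × 10.0^12 / 12!
≈ 4.539992976e-05 × 1e+12 / 479001600 ≈ 0.094780

P(X=12) ≈ 0.094780 ≈ 9.48%


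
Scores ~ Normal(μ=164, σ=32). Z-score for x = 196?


z = (x - μ)/σ = (196 - 164)/32 = 1.0

z = 1.0


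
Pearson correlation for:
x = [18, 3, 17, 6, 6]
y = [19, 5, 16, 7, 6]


n=5, Σx=50, Σy=53, Σxy=707, Σx²=694, Σy²=727
r = (5×707 - 50×53)/√((5×694 - 50²)(5×727 - 53²))
= 885/√(970×826) = 885/√801220 ≈ 885/895.1089 ≈ 0.9887

r ≈ 0.9887


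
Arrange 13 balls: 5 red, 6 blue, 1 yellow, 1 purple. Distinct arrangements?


13!/(5!×6!×1!×1!) = 72072

72072


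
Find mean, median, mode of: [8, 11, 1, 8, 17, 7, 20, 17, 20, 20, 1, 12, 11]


Sorted: [1, 1, 7, 8, 8, 11, 11, 12, 17, 17, 20, 20, 20]
Mean = 153/13
Median = 11
Freq: {8: 2, 11: 2, 1: 2, 17: 2, 7: 1, 20: 3, 12: 1}
Mode: [20]

Mean=153/13, Median=11, Mode=20


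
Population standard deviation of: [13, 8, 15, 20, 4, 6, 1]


Mean = 67/7
  (13-67/7)²=576/49
  (8-67/7)²=121/49
  (15-67/7)²=1444/49
  (20-67/7)²=5329/49
  (4-67/7)²=1521/49
  (6-67/7)²=625/49
  (1-67/7)²=3600/49
Σ(x-μ)² = 1888/7
σ² = (1888/7)/7 = 1888/49

σ = √(1888/49) ≈ 6.2073


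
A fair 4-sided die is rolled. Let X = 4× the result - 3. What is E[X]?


E[die] = (1+4)/2 = 5/2
E[X] = 4×5/2 - 3 = 7

E[X] = 7


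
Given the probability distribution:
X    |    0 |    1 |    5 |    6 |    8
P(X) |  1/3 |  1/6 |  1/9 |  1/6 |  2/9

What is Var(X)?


E[X] = 7/2
E[X²] = 139/6
Var(X) = E[X²] - (E[X])² = 139/6 - 49/4 = 131/12

Var(X) = 131/12 ≈ 10.9167


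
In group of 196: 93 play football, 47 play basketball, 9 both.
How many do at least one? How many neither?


|A∪B| = 93+47-9 = 131
Neither = 196-131 = 65

At least one: 131; Neither: 65


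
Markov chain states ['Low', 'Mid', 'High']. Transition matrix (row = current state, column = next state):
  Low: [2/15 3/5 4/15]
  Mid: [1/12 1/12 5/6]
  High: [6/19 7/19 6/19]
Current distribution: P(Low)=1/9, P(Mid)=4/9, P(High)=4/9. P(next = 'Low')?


P(next=Low) = Σᵢ P(now=i)×P(i→Low)
= 1/9×2/15 + 4/9×1/12 + 4/9×6/19
= 2/135 + 1/27 + 8/57 = 493/2565

P = 493/2565 ≈ 0.1922


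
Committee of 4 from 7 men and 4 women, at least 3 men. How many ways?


Count by #men:
  3M,1W: C(7,3)×C(4,1)=140
  4M,0W: C(7,4)×C(4,0)=35
Total = 175

175


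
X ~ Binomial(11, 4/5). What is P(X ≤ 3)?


P(X ≤ 3) = Σ P(X=i) for i=0..3
P(X=0) = 1/48828125
P(X=1) = 44/48828125
P(X=2) = 176/9765625
P(X=3) = 2112/9765625
Sum = 2297/9765625

P(X ≤ 3) = 2297/9765625 ≈ 0.02%


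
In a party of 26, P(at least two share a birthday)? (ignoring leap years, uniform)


P(all different) = Π(365-i)/365 for i=0..25
= 0.401759
P(match) = 1 - 0.401759 = 0.598241

P ≈ 0.5982 ≈ 59.82%


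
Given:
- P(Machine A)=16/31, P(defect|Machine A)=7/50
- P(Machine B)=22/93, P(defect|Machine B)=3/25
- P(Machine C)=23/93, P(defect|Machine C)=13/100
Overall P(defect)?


P(B) = Σ P(B|Aᵢ)×P(Aᵢ)
  7/50×16/31 = 56/775
  3/25×22/93 = 22/775
  13/100×23/93 = 299/9300
Sum = 247/1860

P(defect) = 247/1860 ≈ 13.28%


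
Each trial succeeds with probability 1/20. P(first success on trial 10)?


Geometric: P(X=10) = (1-p)^(k-1)×p = (19/20)^9×1/20 = 322687697779/10240000000000

P(X=10) = 322687697779/10240000000000 ≈ 3.15%


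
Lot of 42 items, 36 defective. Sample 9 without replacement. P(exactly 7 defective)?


Hypergeometric: C(36,7)×C(6,2)/C(42,9)
= 8347680×15/445891810 = 736560/2622893

P(X=7) = 736560/2622893 ≈ 28.08%


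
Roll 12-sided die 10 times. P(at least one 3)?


P(no 3)^10 = (11/12)^10 = 25937424601/61917364224
P(≥1) = 1 - 25937424601/61917364224 = 35979939623/61917364224

P = 35979939623/61917364224 ≈ 58.11%


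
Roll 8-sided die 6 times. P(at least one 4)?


P(no 4)^6 = (7/8)^6 = 117649/262144
P(≥1) = 1 - 117649/262144 = 144495/262144

P = 144495/262144 ≈ 55.12%


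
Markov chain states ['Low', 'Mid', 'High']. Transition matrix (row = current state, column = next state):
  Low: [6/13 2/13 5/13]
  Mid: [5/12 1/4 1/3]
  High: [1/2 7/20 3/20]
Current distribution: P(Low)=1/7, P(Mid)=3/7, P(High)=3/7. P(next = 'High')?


P(next=High) = Σᵢ P(now=i)×P(i→High)
= 1/7×5/13 + 3/7×1/3 + 3/7×3/20
= 5/91 + 1/7 + 9/140 = 477/1820

P = 477/1820 ≈ 0.2621


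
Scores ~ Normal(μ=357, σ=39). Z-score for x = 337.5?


z = (x - μ)/σ = (337.5 - 357)/39 = -0.5

z = -0.5


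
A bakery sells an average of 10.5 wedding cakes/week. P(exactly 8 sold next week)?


Poisson(λ=10.5): P(X=8) = e^(-λ)×λ^k/k!
= e^(-10.5) × 10.5^8 / 8!
≈ 2.753644935e-05 × 147745544.379 / 40320 ≈ 0.100902

P(X=8) ≈ 0.100902 ≈ 10.09%


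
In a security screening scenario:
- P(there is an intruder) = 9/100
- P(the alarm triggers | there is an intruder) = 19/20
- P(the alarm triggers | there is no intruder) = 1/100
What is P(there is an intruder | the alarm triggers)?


Using Bayes' theorem:
P(A|B) = P(B|A)·P(A) / P(B)

P(the alarm triggers) = 19/20 × 9/100 + 1/100 × 91/100
= 171/2000 + 91/10000 = 473/5000

P(there is an intruder|the alarm triggers) = (171/2000) / (473/5000) = 855/946

P(there is an intruder|the alarm triggers) = 855/946 ≈ 90.38%


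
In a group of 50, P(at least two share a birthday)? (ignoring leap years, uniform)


P(all different) = Π(365-i)/365 for i=0..49
= 0.029626
P(match) = 1 - 0.029626 = 0.970374

P ≈ 0.9704 ≈ 97.04%


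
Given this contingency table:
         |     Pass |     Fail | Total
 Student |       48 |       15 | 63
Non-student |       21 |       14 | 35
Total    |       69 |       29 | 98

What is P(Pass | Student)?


P(Pass | Student) = 48/(48+15) = 48/63 = 16/21

P(Pass|Student) = 16/21 ≈ 76.19%


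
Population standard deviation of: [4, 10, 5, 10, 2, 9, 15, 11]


Mean = 66/8 = 33/4
  (4-33/4)²=289/16
  (10-33/4)²=49/16
  (5-33/4)²=169/16
  (10-33/4)²=49/16
  (2-33/4)²=625/16
  (9-33/4)²=9/16
  (15-33/4)²=729/16
  (11-33/4)²=121/16
Σ(x-μ)² = 255/2
σ² = (255/2)/8 = 255/16

σ = √(255/16) ≈ 3.9922


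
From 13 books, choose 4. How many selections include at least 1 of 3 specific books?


Complement: C(13,4) - C(10,4) = 715 - 210 = 505

505


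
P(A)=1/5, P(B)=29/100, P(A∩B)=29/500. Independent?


P(A)×P(B) = 29/500
P(A∩B) = 29/500
Equal ✓ → Independent

Yes, independent


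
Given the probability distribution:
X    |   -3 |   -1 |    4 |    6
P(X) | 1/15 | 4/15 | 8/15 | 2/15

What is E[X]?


E[X] = Σ x·P(X=x)
= (-3)×(1/15) + (-1)×(4/15) + (4)×(8/15) + (6)×(2/15)
= 37/15

E[X] = 37/15


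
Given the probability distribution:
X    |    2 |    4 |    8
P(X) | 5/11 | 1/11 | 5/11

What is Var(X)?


E[X] = 54/11
E[X²] = 356/11
Var(X) = E[X²] - (E[X])² = 356/11 - 2916/121 = 1000/121

Var(X) = 1000/121 ≈ 8.2645


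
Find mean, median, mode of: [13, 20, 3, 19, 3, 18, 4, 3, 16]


Sorted: [3, 3, 3, 4, 13, 16, 18, 19, 20]
Mean = 99/9 = 11
Median = 13
Freq: {13: 1, 20: 1, 3: 3, 19: 1, 18: 1, 4: 1, 16: 1}
Mode: [3]

Mean=11, Median=13, Mode=3


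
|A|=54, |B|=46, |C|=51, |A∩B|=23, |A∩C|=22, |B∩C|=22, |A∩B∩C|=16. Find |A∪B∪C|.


|A∪B∪C| = 54+46+51-23-22-22+16 = 100

|A∪B∪C| = 100


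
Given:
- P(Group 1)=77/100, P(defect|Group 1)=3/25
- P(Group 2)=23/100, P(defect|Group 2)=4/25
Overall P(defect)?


P(B) = Σ P(B|Aᵢ)×P(Aᵢ)
  3/25×77/100 = 231/2500
  4/25×23/100 = 23/625
Sum = 323/2500

P(defect) = 323/2500 ≈ 12.92%


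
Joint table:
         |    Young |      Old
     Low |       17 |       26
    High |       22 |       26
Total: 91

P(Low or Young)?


P(Low∨Young) = P(Low) + P(Young) - P(Low∧Young)
= (43 + 39 - 17)/91 = 65/91 = 5/7

P = 5/7 ≈ 71.43%


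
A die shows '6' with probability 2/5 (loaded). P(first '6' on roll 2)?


Geometric: P(X=2) = (1-p)^(k-1)×p = (3/5)^1×2/5 = 6/25

P(X=2) = 6/25 ≈ 24.00%


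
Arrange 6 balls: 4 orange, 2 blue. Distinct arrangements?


6!/(4!×2!) = 15

15


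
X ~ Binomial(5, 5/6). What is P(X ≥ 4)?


P(X ≥ 4) = Σ P(X=i) for i=4..5
P(X=4) = 3125/7776
P(X=5) = 3125/7776
Sum = 3125/3888

P(X ≥ 4) = 3125/3888 ≈ 80.38%


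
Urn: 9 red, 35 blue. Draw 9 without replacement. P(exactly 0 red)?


Hypergeometric: C(9,0)×C(35,9)/C(44,9)
= 1×70607460/708930508 = 1604715/16112057

P(X=0) = 1604715/16112057 ≈ 9.96%


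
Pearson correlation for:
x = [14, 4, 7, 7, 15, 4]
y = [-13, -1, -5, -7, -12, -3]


n=6, Σx=51, Σy=-41, Σxy=-462, Σx²=551, Σy²=397
r = (6×(-462) - 51×(-41))/√((6×551 - 51²)(6×397 - (-41)²))
= -681/√(705×701) = -681/√494205 ≈ -681/702.9972 ≈ -0.9687

r ≈ -0.9687


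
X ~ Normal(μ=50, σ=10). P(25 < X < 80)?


z₁=(25-50)/10=-2.5, z₂=(80-50)/10=3.0
P = Φ(3.0) - Φ(-2.5) = 0.998650 - 0.006210 = 0.992440 ≈ 0.9924

P(25 < X < 80) ≈ 0.9924


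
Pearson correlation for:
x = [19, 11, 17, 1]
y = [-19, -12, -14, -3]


n=4, Σx=48, Σy=-48, Σxy=-734, Σx²=772, Σy²=710
r = (4×(-734) - 48×(-48))/√((4×772 - 48²)(4×710 - (-48)²))
= -632/√(784×536) = -632/√420224 ≈ -632/648.2469 ≈ -0.9749

r ≈ -0.9749


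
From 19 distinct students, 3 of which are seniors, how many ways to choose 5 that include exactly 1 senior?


Choose 1 of the 3 seniors and 4 of the other 16 students:
C(3,1)×C(16,4) = 3×1820 = 5460

5460


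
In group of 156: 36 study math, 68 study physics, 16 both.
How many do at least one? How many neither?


|A∪B| = 36+68-16 = 88
Neither = 156-88 = 68

At least one: 88; Neither: 68


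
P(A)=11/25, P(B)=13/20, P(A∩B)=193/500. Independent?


P(A)×P(B) = 143/500
P(A∩B) = 193/500
Not equal → NOT independent

No, not independent


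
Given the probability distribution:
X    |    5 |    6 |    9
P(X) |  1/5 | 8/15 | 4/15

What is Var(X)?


E[X] = 33/5
E[X²] = 229/5
Var(X) = E[X²] - (E[X])² = 229/5 - 1089/25 = 56/25

Var(X) = 56/25 ≈ 2.2400


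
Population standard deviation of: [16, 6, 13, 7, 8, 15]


Mean = 65/6
  (16-65/6)²=961/36
  (6-65/6)²=841/36
  (13-65/6)²=169/36
  (7-65/6)²=529/36
  (8-65/6)²=289/36
  (15-65/6)²=625/36
Σ(x-μ)² = 569/6
σ² = (569/6)/6 = 569/36

σ = √(569/36) ≈ 3.9756


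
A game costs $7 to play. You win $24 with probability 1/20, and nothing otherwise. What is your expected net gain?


E[gain] = (24-7)×1/20 + (-7)×19/20
= 17/20 - 133/20 = -29/5

Expected net gain = $-29/5 ≈ $-5.80


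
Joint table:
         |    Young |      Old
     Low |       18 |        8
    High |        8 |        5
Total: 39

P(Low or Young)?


P(Low∨Young) = P(Low) + P(Young) - P(Low∧Young)
= (26 + 26 - 18)/39 = 34/39

P = 34/39 ≈ 87.18%


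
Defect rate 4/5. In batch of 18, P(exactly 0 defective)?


Binomial: P(X=0) = C(18,0)×p^0×(1-p)^18
= 1 × 1 × 1/3814697265625 = 1/3814697265625

P(X=0) = 1/3814697265625 ≈ 0.00%


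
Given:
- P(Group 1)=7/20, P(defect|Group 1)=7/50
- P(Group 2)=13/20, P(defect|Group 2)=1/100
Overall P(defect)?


P(B) = Σ P(B|Aᵢ)×P(Aᵢ)
  7/50×7/20 = 49/1000
  1/100×13/20 = 13/2000
Sum = 111/2000

P(defect) = 111/2000 ≈ 5.55%


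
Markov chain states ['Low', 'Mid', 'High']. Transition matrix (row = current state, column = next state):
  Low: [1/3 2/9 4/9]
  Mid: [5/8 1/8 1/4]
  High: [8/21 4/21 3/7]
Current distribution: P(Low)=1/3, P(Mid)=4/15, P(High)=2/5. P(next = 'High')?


P(next=High) = Σᵢ P(now=i)×P(i→High)
= 1/3×4/9 + 4/15×1/4 + 2/5×3/7
= 4/27 + 1/15 + 6/35 = 73/189

P = 73/189 ≈ 0.3862


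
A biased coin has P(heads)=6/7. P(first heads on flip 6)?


Geometric: P(X=6) = (1-p)^(k-1)×p = (1/7)^5×6/7 = 6/117649

P(X=6) = 6/117649 ≈ 0.01%


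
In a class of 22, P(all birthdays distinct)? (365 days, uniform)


P(all different) = Π(365-i)/365 for i=0..21
= (365/365)×(364/365)×...×(344/365)
= 0.524305

P ≈ 0.5243 ≈ 52.43%


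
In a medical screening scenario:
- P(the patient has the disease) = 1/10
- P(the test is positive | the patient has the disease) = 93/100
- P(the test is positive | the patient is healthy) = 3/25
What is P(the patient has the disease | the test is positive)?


Using Bayes' theorem:
P(A|B) = P(B|A)·P(A) / P(B)

P(the test is positive) = 93/100 × 1/10 + 3/25 × 9/10
= 93/1000 + 27/250 = 201/1000

P(the patient has the disease|the test is positive) = (93/1000) / (201/1000) = 31/67

P(the patient has the disease|the test is positive) = 31/67 ≈ 46.27%


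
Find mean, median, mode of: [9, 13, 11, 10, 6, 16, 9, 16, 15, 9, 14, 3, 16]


Sorted: [3, 6, 9, 9, 9, 10, 11, 13, 14, 15, 16, 16, 16]
Mean = 147/13
Median = 11
Freq: {9: 3, 13: 1, 11: 1, 10: 1, 6: 1, 16: 3, 15: 1, 14: 1, 3: 1}
Mode: [9, 16]

Mean=147/13, Median=11, Mode=[9, 16]


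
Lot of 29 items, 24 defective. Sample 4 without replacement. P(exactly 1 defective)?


Hypergeometric: C(24,1)×C(5,3)/C(29,4)
= 24×10/23751 = 80/7917

P(X=1) = 80/7917 ≈ 1.01%


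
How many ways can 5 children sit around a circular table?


Circular arrangements of 5 distinct objects: fix one position to break rotational symmetry.
(n-1)! = 4! = 24

24


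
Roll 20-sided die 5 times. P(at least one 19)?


P(no 19)^5 = (19/20)^5 = 2476099/3200000
P(≥1) = 1 - 2476099/3200000 = 723901/3200000

P = 723901/3200000 ≈ 22.62%


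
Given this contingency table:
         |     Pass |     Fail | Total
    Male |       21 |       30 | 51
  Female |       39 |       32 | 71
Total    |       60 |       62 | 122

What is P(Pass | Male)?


P(Pass | Male) = 21/(21+30) = 21/51 = 7/17

P(Pass|Male) = 7/17 ≈ 41.18%


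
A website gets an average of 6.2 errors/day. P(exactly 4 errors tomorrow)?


Poisson(λ=6.2): P(X=4) = e^(-λ)×λ^k/k!
= e^(-6.2) × 6.2^4 / 4!
≈ 0.002029430636 × 1477.6336 / 24 ≈ 0.124948

P(X=4) ≈ 0.124948 ≈ 12.49%


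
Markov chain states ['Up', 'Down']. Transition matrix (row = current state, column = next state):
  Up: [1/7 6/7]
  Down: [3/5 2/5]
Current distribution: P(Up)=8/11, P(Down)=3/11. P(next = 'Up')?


P(next=Up) = Σᵢ P(now=i)×P(i→Up)
= 8/11×1/7 + 3/11×3/5
= 8/77 + 9/55 = 103/385

P = 103/385 ≈ 0.2675


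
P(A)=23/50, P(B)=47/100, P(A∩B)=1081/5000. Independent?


P(A)×P(B) = 1081/5000
P(A∩B) = 1081/5000
Equal ✓ → Independent

Yes, independent


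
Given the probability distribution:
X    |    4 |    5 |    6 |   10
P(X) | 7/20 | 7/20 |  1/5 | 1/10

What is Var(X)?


E[X] = 107/20
E[X²] = 631/20
Var(X) = E[X²] - (E[X])² = 631/20 - 11449/400 = 1171/400

Var(X) = 1171/400 ≈ 2.9275


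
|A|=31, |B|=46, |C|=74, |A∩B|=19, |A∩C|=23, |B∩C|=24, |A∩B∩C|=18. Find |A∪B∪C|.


|A∪B∪C| = 31+46+74-19-23-24+18 = 103

|A∪B∪C| = 103


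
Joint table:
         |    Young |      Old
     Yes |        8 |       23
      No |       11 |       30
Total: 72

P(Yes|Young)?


P(Yes|Young) = 8/(8+11) = 8/19

P = 8/19 ≈ 42.11%


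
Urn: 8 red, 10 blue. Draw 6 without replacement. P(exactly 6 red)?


Hypergeometric: C(8,6)×C(10,0)/C(18,6)
= 28×1/18564 = 1/663

P(X=6) = 1/663 ≈ 0.15%


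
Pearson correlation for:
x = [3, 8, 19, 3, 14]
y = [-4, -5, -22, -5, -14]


n=5, Σx=47, Σy=-50, Σxy=-681, Σx²=639, Σy²=746
r = (5×(-681) - 47×(-50))/√((5×639 - 47²)(5×746 - (-50)²))
= -1055/√(986×1230) = -1055/√1212780 ≈ -1055/1101.2629 ≈ -0.9580

r ≈ -0.9580


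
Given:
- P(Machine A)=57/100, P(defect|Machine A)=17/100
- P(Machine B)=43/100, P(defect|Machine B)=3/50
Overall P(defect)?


P(B) = Σ P(B|Aᵢ)×P(Aᵢ)
  17/100×57/100 = 969/10000
  3/50×43/100 = 129/5000
Sum = 1227/10000

P(defect) = 1227/10000 ≈ 12.27%


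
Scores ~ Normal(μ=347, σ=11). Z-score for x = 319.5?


z = (x - μ)/σ = (319.5 - 347)/11 = -2.5

z = -2.5


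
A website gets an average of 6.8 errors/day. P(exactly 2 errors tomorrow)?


Poisson(λ=6.8): P(X=2) = e^(-λ)×λ^k/k!
= e^(-6.8) × 6.8^2 / 2!
≈ 0.001113775148 × 46.24 / 2 ≈ 0.025750

P(X=2) ≈ 0.025750 ≈ 2.58%


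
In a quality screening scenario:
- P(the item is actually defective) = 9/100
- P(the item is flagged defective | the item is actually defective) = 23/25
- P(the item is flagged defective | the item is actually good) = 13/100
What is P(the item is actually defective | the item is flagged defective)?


Using Bayes' theorem:
P(A|B) = P(B|A)·P(A) / P(B)

P(the item is flagged defective) = 23/25 × 9/100 + 13/100 × 91/100
= 207/2500 + 1183/10000 = 2011/10000

P(the item is actually defective|the item is flagged defective) = (207/2500) / (2011/10000) = 828/2011

P(the item is actually defective|the item is flagged defective) = 828/2011 ≈ 41.17%


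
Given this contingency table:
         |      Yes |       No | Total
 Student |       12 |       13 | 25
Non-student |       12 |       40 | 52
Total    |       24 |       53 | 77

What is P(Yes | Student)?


P(Yes | Student) = 12/(12+13) = 12/25

P(Yes|Student) = 12/25 ≈ 48.00%


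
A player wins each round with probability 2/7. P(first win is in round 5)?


Geometric: P(X=5) = (1-p)^(k-1)×p = (5/7)^4×2/7 = 1250/16807

P(X=5) = 1250/16807 ≈ 7.44%


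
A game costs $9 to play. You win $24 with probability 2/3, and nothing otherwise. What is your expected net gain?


E[gain] = (24-9)×2/3 + (-9)×1/3
= 10 - 3 = 7

Expected net gain = $7 ≈ $7.00


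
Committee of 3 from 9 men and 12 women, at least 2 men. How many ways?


Count by #men:
  2M,1W: C(9,2)×C(12,1)=432
  3M,0W: C(9,3)×C(12,0)=84
Total = 516

516


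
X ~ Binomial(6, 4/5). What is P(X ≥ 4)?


P(X ≥ 4) = Σ P(X=i) for i=4..6
P(X=4) = 768/3125
P(X=5) = 6144/15625
P(X=6) = 4096/15625
Sum = 2816/3125

P(X ≥ 4) = 2816/3125 ≈ 90.11%


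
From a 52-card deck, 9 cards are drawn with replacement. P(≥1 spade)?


P(not a spade) = 39/52 = 3/4
P(none in 9 draws) = (3/4)^9 = 19683/262144
P(≥1 spade) = 1 - 19683/262144 = 242461/262144

P = 242461/262144 ≈ 92.49%


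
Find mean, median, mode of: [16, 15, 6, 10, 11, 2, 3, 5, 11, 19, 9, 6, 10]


Sorted: [2, 3, 5, 6, 6, 9, 10, 10, 11, 11, 15, 16, 19]
Mean = 123/13
Median = 10
Freq: {16: 1, 15: 1, 6: 2, 10: 2, 11: 2, 2: 1, 3: 1, 5: 1, 19: 1, 9: 1}
Mode: [6, 10, 11]

Mean=123/13, Median=10, Mode=[6, 10, 11]


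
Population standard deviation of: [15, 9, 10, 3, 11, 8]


Mean = 56/6 = 28/3
  (15-28/3)²=289/9
  (9-28/3)²=1/9
  (10-28/3)²=4/9
  (3-28/3)²=361/9
  (11-28/3)²=25/9
  (8-28/3)²=16/9
Σ(x-μ)² = 232/3
σ² = (232/3)/6 = 116/9

σ = √(116/9) ≈ 3.5901


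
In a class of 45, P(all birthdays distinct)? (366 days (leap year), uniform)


P(all different) = Π(366-i)/366 for i=0..44
= (366/366)×(365/366)×...×(322/366)
= 0.059503

P ≈ 0.0595 ≈ 5.95%


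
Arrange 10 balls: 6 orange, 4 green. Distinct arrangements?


10!/(6!×4!) = 210

210


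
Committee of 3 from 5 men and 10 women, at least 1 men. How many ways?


Count by #men:
  1M,2W: C(5,1)×C(10,2)=225
  2M,1W: C(5,2)×C(10,1)=100
  3M,0W: C(5,3)×C(10,0)=10
Total = 335

335


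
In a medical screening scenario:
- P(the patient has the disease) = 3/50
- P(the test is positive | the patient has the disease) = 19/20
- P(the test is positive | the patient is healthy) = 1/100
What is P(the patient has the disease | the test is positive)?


Using Bayes' theorem:
P(A|B) = P(B|A)·P(A) / P(B)

P(the test is positive) = 19/20 × 3/50 + 1/100 × 47/50
= 57/1000 + 47/5000 = 83/1250

P(the patient has the disease|the test is positive) = (57/1000) / (83/1250) = 285/332

P(the patient has the disease|the test is positive) = 285/332 ≈ 85.84%


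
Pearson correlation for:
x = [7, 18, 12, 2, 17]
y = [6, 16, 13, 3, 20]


n=5, Σx=56, Σy=58, Σxy=832, Σx²=810, Σy²=870
r = (5×832 - 56×58)/√((5×810 - 56²)(5×870 - 58²))
= 912/√(914×986) = 912/√901204 ≈ 912/949.3176 ≈ 0.9607

r ≈ 0.9607


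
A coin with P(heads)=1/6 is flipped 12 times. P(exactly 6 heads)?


Binomial: P(X=6) = C(12,6)×p^6×(1-p)^6
= 924 × 1/46656 × 15625/46656 = 1203125/181398528

P(X=6) = 1203125/181398528 ≈ 0.66%


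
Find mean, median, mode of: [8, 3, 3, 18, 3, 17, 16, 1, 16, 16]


Sorted: [1, 3, 3, 3, 8, 16, 16, 16, 17, 18]
Mean = 101/10
Median = 12
Freq: {8: 1, 3: 3, 18: 1, 17: 1, 16: 3, 1: 1}
Mode: [3, 16]

Mean=101/10, Median=12, Mode=[3, 16]


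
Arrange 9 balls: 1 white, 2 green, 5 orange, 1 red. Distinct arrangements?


9!/(1!×2!×5!×1!) = 1512

1512


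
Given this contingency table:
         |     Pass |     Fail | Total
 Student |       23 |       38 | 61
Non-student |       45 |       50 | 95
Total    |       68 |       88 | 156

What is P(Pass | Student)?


P(Pass | Student) = 23/(23+38) = 23/61

P(Pass|Student) = 23/61 ≈ 37.70%


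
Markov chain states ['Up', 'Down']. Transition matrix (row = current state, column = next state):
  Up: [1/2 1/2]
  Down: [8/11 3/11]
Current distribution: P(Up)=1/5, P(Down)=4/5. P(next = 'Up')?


P(next=Up) = Σᵢ P(now=i)×P(i→Up)
= 1/5×1/2 + 4/5×8/11
= 1/10 + 32/55 = 15/22

P = 15/22 ≈ 0.6818


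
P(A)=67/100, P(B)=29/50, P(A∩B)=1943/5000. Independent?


P(A)×P(B) = 1943/5000
P(A∩B) = 1943/5000
Equal ✓ → Independent

Yes, independent


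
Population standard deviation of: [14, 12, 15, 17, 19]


Mean = 77/5
  (14-77/5)²=49/25
  (12-77/5)²=289/25
  (15-77/5)²=4/25
  (17-77/5)²=64/25
  (19-77/5)²=324/25
Σ(x-μ)² = 146/5
σ² = (146/5)/5 = 146/25

σ = √(146/25) ≈ 2.4166


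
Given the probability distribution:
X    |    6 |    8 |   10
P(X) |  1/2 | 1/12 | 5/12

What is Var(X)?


E[X] = 47/6
E[X²] = 65
Var(X) = E[X²] - (E[X])² = 65 - 2209/36 = 131/36

Var(X) = 131/36 ≈ 3.6389


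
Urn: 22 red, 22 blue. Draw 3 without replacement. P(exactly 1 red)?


Hypergeometric: C(22,1)×C(22,2)/C(44,3)
= 22×231/13244 = 33/86

P(X=1) = 33/86 ≈ 38.37%


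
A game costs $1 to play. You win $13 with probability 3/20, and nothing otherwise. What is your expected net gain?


E[gain] = (13-1)×3/20 + (-1)×17/20
= 9/5 - 17/20 = 19/20

Expected net gain = $19/20 ≈ $0.95


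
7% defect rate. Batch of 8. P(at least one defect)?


P(all good) = (93/100)^8 = 5595818096650401/10000000000000000
P(≥1 defect) = 4404181903349599/10000000000000000

P = 4404181903349599/10000000000000000 ≈ 44.04%


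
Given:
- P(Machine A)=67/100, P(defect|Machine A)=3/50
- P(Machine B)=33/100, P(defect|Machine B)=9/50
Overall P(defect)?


P(B) = Σ P(B|Aᵢ)×P(Aᵢ)
  3/50×67/100 = 201/5000
  9/50×33/100 = 297/5000
Sum = 249/2500

P(defect) = 249/2500 ≈ 9.96%


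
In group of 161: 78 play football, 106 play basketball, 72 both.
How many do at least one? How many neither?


|A∪B| = 78+106-72 = 112
Neither = 161-112 = 49

At least one: 112; Neither: 49


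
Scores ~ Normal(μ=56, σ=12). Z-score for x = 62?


z = (x - μ)/σ = (62 - 56)/12 = 0.5

z = 0.5


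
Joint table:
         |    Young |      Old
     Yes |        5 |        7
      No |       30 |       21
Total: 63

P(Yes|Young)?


P(Yes|Young) = 5/(5+30) = 5/35 = 1/7

P = 1/7 ≈ 14.29%


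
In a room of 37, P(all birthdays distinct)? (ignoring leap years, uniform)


P(all different) = Π(365-i)/365 for i=0..36
= (365/365)×(364/365)×...×(329/365)
= 0.151266

P ≈ 0.1513 ≈ 15.13%


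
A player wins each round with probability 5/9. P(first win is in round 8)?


Geometric: P(X=8) = (1-p)^(k-1)×p = (4/9)^7×5/9 = 81920/43046721

P(X=8) = 81920/43046721 ≈ 0.19%


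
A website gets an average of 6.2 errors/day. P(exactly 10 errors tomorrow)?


Poisson(λ=6.2): P(X=10) = e^(-λ)×λ^k/k!
= e^(-6.2) × 6.2^10 / 10!
≈ 0.002029430636 × 83929936.5868 / 3628800 ≈ 0.046938

P(X=10) ≈ 0.046938 ≈ 4.69%


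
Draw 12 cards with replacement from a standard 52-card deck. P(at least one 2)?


P(not a 2) = 48/52 = 12/13
P(none in 12 draws) = (12/13)^12 = 8916100448256/23298085122481
P(≥1 2) = 1 - 8916100448256/23298085122481 = 14381984674225/23298085122481

P = 14381984674225/23298085122481 ≈ 61.73%


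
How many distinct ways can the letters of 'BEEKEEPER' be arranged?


Letters: 9, freq: {'B': 1, 'E': 5, 'K': 1, 'P': 1, 'R': 1}
9!/(1!×5!×1!×1!×1!) = 362880/120 = 3024

3024


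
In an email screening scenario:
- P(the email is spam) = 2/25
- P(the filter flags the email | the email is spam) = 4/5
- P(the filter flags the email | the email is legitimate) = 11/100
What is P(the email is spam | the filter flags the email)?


Using Bayes' theorem:
P(A|B) = P(B|A)·P(A) / P(B)

P(the filter flags the email) = 4/5 × 2/25 + 11/100 × 23/25
= 8/125 + 253/2500 = 413/2500

P(the email is spam|the filter flags the email) = (8/125) / (413/2500) = 160/413

P(the email is spam|the filter flags the email) = 160/413 ≈ 38.74%


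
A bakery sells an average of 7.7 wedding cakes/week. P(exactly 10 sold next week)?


Poisson(λ=7.7): P(X=10) = e^(-λ)×λ^k/k!
= e^(-7.7) × 7.7^10 / 10!
≈ 0.0004528271829 × 732668047.259 / 3628800 ≈ 0.091427

P(X=10) ≈ 0.091427 ≈ 9.14%


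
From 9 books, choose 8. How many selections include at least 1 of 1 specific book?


Complement: C(9,8) - C(8,8) = 9 - 1 = 8

8


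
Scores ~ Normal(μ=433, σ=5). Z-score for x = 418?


z = (x - μ)/σ = (418 - 433)/5 = -3.0

z = -3.0


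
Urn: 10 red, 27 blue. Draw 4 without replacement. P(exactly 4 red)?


Hypergeometric: C(10,4)×C(27,0)/C(37,4)
= 210×1/66045 = 2/629

P(X=4) = 2/629 ≈ 0.32%


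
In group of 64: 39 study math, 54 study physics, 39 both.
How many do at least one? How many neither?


|A∪B| = 39+54-39 = 54
Neither = 64-54 = 10

At least one: 54; Neither: 10


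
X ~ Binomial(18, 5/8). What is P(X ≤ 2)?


P(X ≤ 2) = Σ P(X=i) for i=0..2
P(X=0) = 387420489/18014398509481984
P(X=1) = 5811307335/9007199254740992
P(X=2) = 164653707825/18014398509481984
Sum = 22082967873/2251799813685248

P(X ≤ 2) = 22082967873/2251799813685248 ≈ 0.00%


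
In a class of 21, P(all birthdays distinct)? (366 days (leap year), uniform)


P(all different) = Π(366-i)/366 for i=0..20
= (366/366)×(365/366)×...×(346/366)
= 0.557221

P ≈ 0.5572 ≈ 55.72%


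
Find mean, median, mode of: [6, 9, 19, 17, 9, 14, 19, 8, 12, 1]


Sorted: [1, 6, 8, 9, 9, 12, 14, 17, 19, 19]
Mean = 114/10 = 57/5
Median = 21/2
Freq: {6: 1, 9: 2, 19: 2, 17: 1, 14: 1, 8: 1, 12: 1, 1: 1}
Mode: [9, 19]

Mean=57/5, Median=21/2, Mode=[9, 19]


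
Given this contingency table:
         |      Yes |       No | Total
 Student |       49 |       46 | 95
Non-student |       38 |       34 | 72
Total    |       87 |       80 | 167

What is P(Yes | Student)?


P(Yes | Student) = 49/(49+46) = 49/95

P(Yes|Student) = 49/95 ≈ 51.58%


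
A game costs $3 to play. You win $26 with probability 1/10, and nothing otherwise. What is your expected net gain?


E[gain] = (26-3)×1/10 + (-3)×9/10
= 23/10 - 27/10 = -2/5

Expected net gain = $-2/5 ≈ $-0.40


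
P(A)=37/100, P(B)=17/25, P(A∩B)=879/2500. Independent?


P(A)×P(B) = 629/2500
P(A∩B) = 879/2500
Not equal → NOT independent

No, not independent


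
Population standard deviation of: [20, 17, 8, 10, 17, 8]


Mean = 80/6 = 40/3
  (20-40/3)²=400/9
  (17-40/3)²=121/9
  (8-40/3)²=256/9
  (10-40/3)²=100/9
  (17-40/3)²=121/9
  (8-40/3)²=256/9
Σ(x-μ)² = 418/3
σ² = (418/3)/6 = 209/9

σ = √(209/9) ≈ 4.8189


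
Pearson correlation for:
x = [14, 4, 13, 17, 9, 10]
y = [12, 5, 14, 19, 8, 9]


n=6, Σx=67, Σy=67, Σxy=855, Σx²=851, Σy²=871
r = (6×855 - 67×67)/√((6×851 - 67²)(6×871 - 67²))
= 641/√(617×737) = 641/√454729 ≈ 641/674.3360 ≈ 0.9506

r ≈ 0.9506


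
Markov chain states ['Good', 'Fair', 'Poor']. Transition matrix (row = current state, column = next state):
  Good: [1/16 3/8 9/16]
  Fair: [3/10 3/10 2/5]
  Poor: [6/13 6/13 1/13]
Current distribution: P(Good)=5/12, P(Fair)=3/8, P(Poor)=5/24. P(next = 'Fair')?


P(next=Fair) = Σᵢ P(now=i)×P(i→Fair)
= 5/12×3/8 + 3/8×3/10 + 5/24×6/13
= 5/32 + 9/80 + 5/52 = 759/2080

P = 759/2080 ≈ 0.3649


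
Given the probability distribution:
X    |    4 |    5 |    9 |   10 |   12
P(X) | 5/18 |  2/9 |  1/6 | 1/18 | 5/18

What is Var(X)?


E[X] = 137/18
E[X²] = 1243/18
Var(X) = E[X²] - (E[X])² = 1243/18 - 18769/324 = 3605/324

Var(X) = 3605/324 ≈ 11.1265


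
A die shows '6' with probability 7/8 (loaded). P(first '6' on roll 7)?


Geometric: P(X=7) = (1-p)^(k-1)×p = (1/8)^6×7/8 = 7/2097152

P(X=7) = 7/2097152 ≈ 0.00%


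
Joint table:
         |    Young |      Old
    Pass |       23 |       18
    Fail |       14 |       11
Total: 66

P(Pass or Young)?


P(Pass∨Young) = P(Pass) + P(Young) - P(Pass∧Young)
= (41 + 37 - 23)/66 = 55/66 = 5/6

P = 5/6 ≈ 83.33%


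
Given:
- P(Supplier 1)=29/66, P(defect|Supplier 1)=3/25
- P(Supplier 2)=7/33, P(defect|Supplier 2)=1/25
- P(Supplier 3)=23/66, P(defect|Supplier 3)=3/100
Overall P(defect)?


P(B) = Σ P(B|Aᵢ)×P(Aᵢ)
  3/25×29/66 = 29/550
  1/25×7/33 = 7/825
  3/100×23/66 = 23/2200
Sum = 43/600

P(defect) = 43/600 ≈ 7.17%


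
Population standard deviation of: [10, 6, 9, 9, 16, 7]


Mean = 57/6 = 19/2
  (10-19/2)²=1/4
  (6-19/2)²=49/4
  (9-19/2)²=1/4
  (9-19/2)²=1/4
  (16-19/2)²=169/4
  (7-19/2)²=25/4
Σ(x-μ)² = 123/2
σ² = (123/2)/6 = 41/4

σ = √(41/4) ≈ 3.2016


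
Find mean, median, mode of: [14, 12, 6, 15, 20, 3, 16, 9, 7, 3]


Sorted: [3, 3, 6, 7, 9, 12, 14, 15, 16, 20]
Mean = 105/10 = 21/2
Median = 21/2
Freq: {14: 1, 12: 1, 6: 1, 15: 1, 20: 1, 3: 2, 16: 1, 9: 1, 7: 1}
Mode: [3]

Mean=21/2, Median=21/2, Mode=3


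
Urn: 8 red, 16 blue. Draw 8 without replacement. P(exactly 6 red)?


Hypergeometric: C(8,6)×C(16,2)/C(24,8)
= 28×120/735471 = 1120/245157

P(X=6) = 1120/245157 ≈ 0.46%


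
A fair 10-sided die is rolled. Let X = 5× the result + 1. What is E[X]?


E[die] = (1+10)/2 = 11/2
E[X] = 5×11/2 + 1 = 57/2

E[X] = 57/2


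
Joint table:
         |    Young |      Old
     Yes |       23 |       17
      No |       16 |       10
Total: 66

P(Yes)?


P(Yes) = (23+17)/66 = 40/66 = 20/33

P(Yes) = 20/33 ≈ 60.61%


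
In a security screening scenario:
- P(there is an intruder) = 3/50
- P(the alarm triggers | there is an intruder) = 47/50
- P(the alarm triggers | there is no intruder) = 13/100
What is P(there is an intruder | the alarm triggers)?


Using Bayes' theorem:
P(A|B) = P(B|A)·P(A) / P(B)

P(the alarm triggers) = 47/50 × 3/50 + 13/100 × 47/50
= 141/2500 + 611/5000 = 893/5000

P(there is an intruder|the alarm triggers) = (141/2500) / (893/5000) = 6/19

P(there is an intruder|the alarm triggers) = 6/19 ≈ 31.58%


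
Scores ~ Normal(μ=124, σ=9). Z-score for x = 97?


z = (x - μ)/σ = (97 - 124)/9 = -3.0

z = -3.0


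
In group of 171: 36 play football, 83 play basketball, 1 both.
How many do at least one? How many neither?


|A∪B| = 36+83-1 = 118
Neither = 171-118 = 53

At least one: 118; Neither: 53


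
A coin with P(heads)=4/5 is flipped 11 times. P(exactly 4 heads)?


Binomial: P(X=4) = C(11,4)×p^4×(1-p)^7
= 330 × 256/625 × 1/78125 = 16896/9765625

P(X=4) = 16896/9765625 ≈ 0.17%


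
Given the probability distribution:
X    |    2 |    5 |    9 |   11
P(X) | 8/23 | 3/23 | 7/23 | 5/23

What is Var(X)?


E[X] = 149/23
E[X²] = 1279/23
Var(X) = E[X²] - (E[X])² = 1279/23 - 22201/529 = 7216/529

Var(X) = 7216/529 ≈ 13.6408


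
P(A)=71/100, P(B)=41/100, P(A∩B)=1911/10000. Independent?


P(A)×P(B) = 2911/10000
P(A∩B) = 1911/10000
Not equal → NOT independent

No, not independent


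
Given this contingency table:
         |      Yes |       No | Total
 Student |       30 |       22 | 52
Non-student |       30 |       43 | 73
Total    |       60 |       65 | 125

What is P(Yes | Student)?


P(Yes | Student) = 30/(30+22) = 30/52 = 15/26

P(Yes|Student) = 15/26 ≈ 57.69%


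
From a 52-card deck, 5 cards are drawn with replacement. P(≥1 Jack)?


P(not a Jack) = 48/52 = 12/13
P(none in 5 draws) = (12/13)^5 = 248832/371293
P(≥1 Jack) = 1 - 248832/371293 = 122461/371293

P = 122461/371293 ≈ 32.98%


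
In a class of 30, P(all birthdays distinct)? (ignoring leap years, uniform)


P(all different) = Π(365-i)/365 for i=0..29
= (365/365)×(364/365)×...×(336/365)
= 0.293684

P ≈ 0.2937 ≈ 29.37%
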